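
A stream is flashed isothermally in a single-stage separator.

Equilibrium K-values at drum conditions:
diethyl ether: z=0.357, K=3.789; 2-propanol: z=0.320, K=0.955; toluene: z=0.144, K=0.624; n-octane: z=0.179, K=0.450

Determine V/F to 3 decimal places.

V/F = 0.883

Newton–Raphson from V/F = 0.5:
  V/F = 0.500: g = 0.1986, g' = -0.619 → V/F = 0.821
  V/F = 0.821: g = 0.0299, g' = -0.480 → V/F = 0.883
Converged at V/F = 0.883.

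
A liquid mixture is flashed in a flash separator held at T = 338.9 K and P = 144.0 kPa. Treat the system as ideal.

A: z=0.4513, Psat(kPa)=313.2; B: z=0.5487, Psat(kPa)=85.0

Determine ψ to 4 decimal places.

Raoult's law: Kᵢ = Pᵢˢᵃᵗ/P = Pᵢˢᵃᵗ/144.0.
  K_A = 313.2/144.0 = 2.175000, K_B = 85.0/144.0 = 0.590278
Let ψ = V/F and solve Σ zᵢ(Kᵢ−1)/(1+ψ(Kᵢ−1)) = 0.
Check two-phase: ΣzᵢKᵢ = 1.3055 > 1 and Σzᵢ/Kᵢ = 1.1371 > 1, so g(0) = 0.3055 > 0 and g(1) = -0.1371 < 0.
Newton–Raphson from ψ = 0.5:
  ψ = 0.5000: g = 0.05130, g' = -0.3929 → ψ = 0.6306
  ψ = 0.6306: g = 0.00147, g' = -0.3730 → ψ = 0.6345
Converged at ψ = 0.6345.

ψ = 0.6345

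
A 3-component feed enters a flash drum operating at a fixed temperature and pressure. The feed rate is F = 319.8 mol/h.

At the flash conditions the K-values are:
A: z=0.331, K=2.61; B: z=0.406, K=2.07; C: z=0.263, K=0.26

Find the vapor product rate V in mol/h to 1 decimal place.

V = 253.1 mol/h

Material balance + equilibrium reduce to Σ zᵢ(Kᵢ−1)/(1+ψ(Kᵢ−1)) = 0.
Feasibility: ΣzᵢKᵢ = 1.773, Σzᵢ/Kᵢ = 1.334 — both > 1, two phases present.
Iterate (Newton) starting at ψ = 0.5:
  ψ = 0.500: g = 0.2693, g' = -0.823 → ψ = 0.827
  ψ = 0.827: g = -0.0426, g' = -1.245 → ψ = 0.793
  ψ = 0.793: g = -0.0018, g' = -1.145 → ψ = 0.791
Converged at ψ = 0.791.
Then V = ψ·F = 0.7913·319.8 = 253.1 mol/h and L = F − V = 66.7 mol/h.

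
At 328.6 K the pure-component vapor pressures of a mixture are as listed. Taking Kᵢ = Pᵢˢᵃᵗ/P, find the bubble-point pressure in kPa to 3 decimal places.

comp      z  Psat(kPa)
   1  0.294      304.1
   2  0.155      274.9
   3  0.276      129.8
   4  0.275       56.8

Pbub = 183.460 kPa

At the bubble point ψ → 0, so ΣzᵢKᵢ = 1 with Kᵢ = Pᵢˢᵃᵗ/P ⇒ P = ΣzᵢPᵢˢᵃᵗ.
P = 0.294·304.1 + 0.155·274.9 + 0.276·129.8 + 0.275·56.8 = 183.460 kPa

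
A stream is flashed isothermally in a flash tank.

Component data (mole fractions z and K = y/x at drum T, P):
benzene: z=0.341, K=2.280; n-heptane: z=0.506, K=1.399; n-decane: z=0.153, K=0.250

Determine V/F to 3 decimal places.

V/F = 0.898

Material balance + equilibrium reduce to Σ zᵢ(Kᵢ−1)/(1+V/F(Kᵢ−1)) = 0.
Feasibility: ΣzᵢKᵢ = 1.524, Σzᵢ/Kᵢ = 1.123 — both > 1, two phases present.
Newton iteration, V/F⁰ = 0.5:
  V/F = 0.500: g = 0.2509, g' = -0.484 → V/F = 1.000
  V/F = 1.000: g = -0.1232, g' = -1.526 → V/F = 0.919
  V/F = 0.919: g = -0.0212, g' = -1.053 → V/F = 0.899
  V/F = 0.899: g = -0.0008, g' = -0.976 → V/F = 0.898
Converged at V/F = 0.898.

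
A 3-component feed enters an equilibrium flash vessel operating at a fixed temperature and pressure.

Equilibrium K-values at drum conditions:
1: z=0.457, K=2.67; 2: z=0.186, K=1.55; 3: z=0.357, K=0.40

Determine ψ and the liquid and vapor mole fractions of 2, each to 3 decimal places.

ψ = 0.781, x_2 = 0.130, y_2 = 0.202

Material balance + equilibrium reduce to Σ zᵢ(Kᵢ−1)/(1+ψ(Kᵢ−1)) = 0.
Feasibility: ΣzᵢKᵢ = 1.651, Σzᵢ/Kᵢ = 1.184 — both > 1, two phases present.
Newton iteration, ψ⁰ = 0.6:
  ψ = 0.600: g = 0.1234, g' = -0.664 → ψ = 0.786
  ψ = 0.786: g = -0.0040, g' = -0.726 → ψ = 0.781
Converged at ψ = 0.781.
Compositions from xᵢ = zᵢ/(1+ψ(Kᵢ−1)), yᵢ = Kᵢxᵢ:
  1: x = 0.198, y = 0.530
  2: x = 0.130, y = 0.202
  3: x = 0.671, y = 0.269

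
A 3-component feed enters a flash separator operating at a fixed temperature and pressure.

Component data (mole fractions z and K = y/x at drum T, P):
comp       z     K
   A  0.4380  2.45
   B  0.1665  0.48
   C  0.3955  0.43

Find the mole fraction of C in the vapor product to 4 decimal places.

Material balance + equilibrium reduce to Σ zᵢ(Kᵢ−1)/(1+ψ(Kᵢ−1)) = 0.
Feasibility: ΣzᵢKᵢ = 1.3231, Σzᵢ/Kᵢ = 1.4454 — both > 1, two phases present.
Newton–Raphson from ψ = 0.55:
  ψ = 0.5500: g = -0.09632, g' = -0.6460 → ψ = 0.4009
  ψ = 0.4009: g = 0.00004, g' = -0.6560 → ψ = 0.4010
Converged at ψ = 0.4010.
Compositions from xᵢ = zᵢ/(1+ψ(Kᵢ−1)), yᵢ = Kᵢxᵢ:
  A: x = 0.2770, y = 0.6786
  B: x = 0.2104, y = 0.1010
  C: x = 0.5127, y = 0.2204

y_C = 0.2204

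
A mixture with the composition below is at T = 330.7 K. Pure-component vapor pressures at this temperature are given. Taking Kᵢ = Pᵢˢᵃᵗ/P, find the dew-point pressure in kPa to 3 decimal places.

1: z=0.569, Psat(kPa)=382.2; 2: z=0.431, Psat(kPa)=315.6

Pdew = 350.336 kPa

At the dew point ψ → 1, so Σzᵢ/Kᵢ = 1 with Kᵢ = Pᵢˢᵃᵗ/P ⇒ 1/P = Σzᵢ/Pᵢˢᵃᵗ.
1/P = 0.569/382.2 + 0.431/315.6 = 0.002854 ⇒ P = 350.336 kPa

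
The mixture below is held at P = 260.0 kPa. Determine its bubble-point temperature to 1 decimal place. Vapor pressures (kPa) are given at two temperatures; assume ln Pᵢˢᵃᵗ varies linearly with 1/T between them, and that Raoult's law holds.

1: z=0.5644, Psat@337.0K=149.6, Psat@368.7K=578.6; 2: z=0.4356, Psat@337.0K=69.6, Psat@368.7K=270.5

T = 355.5 K

Bubble-point temperature: ΣzᵢPᵢˢᵃᵗ(T) = P. Interpolate ln Pᵢˢᵃᵗ = aᵢ + bᵢ/T.
  T = 337.0 K: ΣzᵢPᵢˢᵃᵗ = 114.75 kPa
  T = 368.7 K: ΣzᵢPᵢˢᵃᵗ = 444.39 kPa
  T = 352.9 K: ΣzᵢPᵢˢᵃᵗ = 233.29 kPa
  T = 360.8 K: ΣzᵢPᵢˢᵃᵗ = 324.26 kPa
  T = 356.9 K: ΣzᵢPᵢˢᵃᵗ = 276.12 kPa
  T = 354.9 K: ΣzᵢPᵢˢᵃᵗ = 253.92 kPa
  T = 355.9 K: ΣzᵢPᵢˢᵃᵗ = 264.82 kPa
Interpolating between 354.9 K and 355.9 K gives T ≈ 355.5 K.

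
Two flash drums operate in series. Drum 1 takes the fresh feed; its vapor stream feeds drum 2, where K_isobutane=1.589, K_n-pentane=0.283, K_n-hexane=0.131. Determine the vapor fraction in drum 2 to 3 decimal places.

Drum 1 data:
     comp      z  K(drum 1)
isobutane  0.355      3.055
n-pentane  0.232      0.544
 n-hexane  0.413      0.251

Drum 1:
Rachford–Rice: g(ψ₁) = Σ zᵢ(Kᵢ−1)/(1+ψ₁(Kᵢ−1)) = 0.
g(0) = ΣzᵢKᵢ − 1 = 0.314 and g(1) = 1 − Σzᵢ/Kᵢ = -1.188, so a root lies in (0, 1).
Newton iteration, ψ₁⁰ = 0.43:
  ψ₁ = 0.430: g = -0.2006, g' = -1.001 → ψ₁ = 0.230
  ψ₁ = 0.230: g = 0.0038, g' = -1.090 → ψ₁ = 0.233
Converged at ψ₁ = 0.233.
Drum-1 compositions:
  isobutane: x = 0.240, y = 0.733
  n-pentane: x = 0.260, y = 0.141
  n-hexane: x = 0.500, y = 0.126
Drum-2 feed = drum-1 vapor: z₂ = (0.7332, 0.1412, 0.1256).
Drum 2:
Let ψ₂ = V/F and solve Σ zᵢ(Kᵢ−1)/(1+ψ₂(Kᵢ−1)) = 0.
g(0) = ΣzᵢKᵢ − 1 = 0.221 and g(1) = 1 − Σzᵢ/Kᵢ = -0.919, so a root lies in (0, 1).
Newton–Raphson from ψ₂ = 0.44:
  ψ₂ = 0.440: g = 0.0183, g' = -0.564 → ψ₂ = 0.472
Converged at ψ₂ = 0.472.
  isobutane: x = 0.574, y = 0.912
  n-pentane: x = 0.213, y = 0.060
  n-hexane: x = 0.213, y = 0.028

V/F (drum 2) = 0.472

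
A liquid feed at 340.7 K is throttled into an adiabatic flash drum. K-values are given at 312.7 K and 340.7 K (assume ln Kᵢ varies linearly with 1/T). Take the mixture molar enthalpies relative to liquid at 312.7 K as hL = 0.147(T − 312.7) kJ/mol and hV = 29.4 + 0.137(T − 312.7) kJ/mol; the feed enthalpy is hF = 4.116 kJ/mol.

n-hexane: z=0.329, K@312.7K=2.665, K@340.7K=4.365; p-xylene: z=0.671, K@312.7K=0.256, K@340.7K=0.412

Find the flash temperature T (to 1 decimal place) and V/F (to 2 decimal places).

Adiabatic flash: solve Rachford–Rice at each trial T, then check hF = ψ·hV(T) + (1−ψ)·hL(T).
  T = 312.7 K: K = (2.665, 0.256), RR gives ψ = 0.039, H_out = 1.153 kJ/mol
  T = 340.7 K: K = (4.365, 0.412), RR gives ψ = 0.360, H_out = 14.603 kJ/mol
  T = 326.7 K: K = (3.447, 0.328), RR gives ψ = 0.215, H_out = 8.361 kJ/mol
  T = 319.7 K: K = (3.039, 0.291), RR gives ψ = 0.135, H_out = 4.981 kJ/mol
  T = 316.2 K: K = (2.848, 0.273), RR gives ψ = 0.089, H_out = 3.141 kJ/mol
  T = 317.9 K: K = (2.940, 0.281), RR gives ψ = 0.112, H_out = 4.051 kJ/mol
Linear interpolation between T = 317.9 (H_out = 4.051) and T = 319.7 (H_out = 4.981) on hF = 4.116 gives T ≈ 318.0 K, at which ψ = 0.11.

T = 318.0 K, V/F = 0.11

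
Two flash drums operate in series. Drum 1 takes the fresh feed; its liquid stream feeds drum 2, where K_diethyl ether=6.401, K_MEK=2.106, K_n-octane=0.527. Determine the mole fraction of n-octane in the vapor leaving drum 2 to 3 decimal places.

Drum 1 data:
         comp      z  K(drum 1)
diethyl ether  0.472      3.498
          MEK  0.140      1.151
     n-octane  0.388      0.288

y_n-octane (drum 2) = 0.451

Drum 1:
Let ψ₁ = V/F and solve Σ zᵢ(Kᵢ−1)/(1+ψ₁(Kᵢ−1)) = 0.
g(0) = ΣzᵢKᵢ − 1 = 0.924 and g(1) = 1 − Σzᵢ/Kᵢ = -0.604, so a root lies in (0, 1).
Newton–Raphson from ψ₁ = 0.41:
  ψ₁ = 0.410: g = 0.2122, g' = -1.114 → ψ₁ = 0.601
  ψ₁ = 0.601: g = 0.0084, g' = -1.074 → ψ₁ = 0.608
Converged at ψ₁ = 0.608.
Drum-1 compositions:
  diethyl ether: x = 0.187, y = 0.655
  MEK: x = 0.128, y = 0.148
  n-octane: x = 0.684, y = 0.197
Drum-2 feed = drum-1 liquid: z₂ = (0.1873, 0.1282, 0.6844).
Drum 2:
Material balance + equilibrium reduce to Σ zᵢ(Kᵢ−1)/(1+ψ₂(Kᵢ−1)) = 0.
g(0) = ΣzᵢKᵢ − 1 = 0.830 and g(1) = 1 − Σzᵢ/Kᵢ = -0.389, so a root lies in (0, 1).
Iterate (Newton) starting at ψ₂ = 0.61:
  ψ₂ = 0.610: g = -0.1348, g' = -0.655 → ψ₂ = 0.404
  ψ₂ = 0.404: g = 0.0156, g' = -0.848 → ψ₂ = 0.423
Converged at ψ₂ = 0.423.
  diethyl ether: x = 0.057, y = 0.365
  MEK: x = 0.087, y = 0.184
  n-octane: x = 0.856, y = 0.451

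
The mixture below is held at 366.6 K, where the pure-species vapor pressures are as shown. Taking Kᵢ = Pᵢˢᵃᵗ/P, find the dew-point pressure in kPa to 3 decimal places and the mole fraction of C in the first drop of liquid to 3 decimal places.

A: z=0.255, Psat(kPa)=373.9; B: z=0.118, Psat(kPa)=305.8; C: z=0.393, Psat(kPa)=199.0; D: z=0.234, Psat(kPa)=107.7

At the dew point ψ → 1, so Σzᵢ/Kᵢ = 1 with Kᵢ = Pᵢˢᵃᵗ/P ⇒ 1/P = Σzᵢ/Pᵢˢᵃᵗ.
1/P = 0.255/373.9 + 0.118/305.8 + 0.393/199.0 + 0.234/107.7 = 0.005215 ⇒ P = 191.738 kPa
xᵢ = zᵢP/Pᵢˢᵃᵗ ⇒ x_C = 0.393·191.738/199.0 = 0.379

Pdew = 191.738 kPa, x_C = 0.379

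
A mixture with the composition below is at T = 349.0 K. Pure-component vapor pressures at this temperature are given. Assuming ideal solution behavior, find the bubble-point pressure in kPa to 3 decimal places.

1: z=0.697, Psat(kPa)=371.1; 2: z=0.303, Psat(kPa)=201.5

Pbub = 319.711 kPa

At the bubble point ψ → 0, so ΣzᵢKᵢ = 1 with Kᵢ = Pᵢˢᵃᵗ/P ⇒ P = ΣzᵢPᵢˢᵃᵗ.
P = 0.697·371.1 + 0.303·201.5 = 319.711 kPa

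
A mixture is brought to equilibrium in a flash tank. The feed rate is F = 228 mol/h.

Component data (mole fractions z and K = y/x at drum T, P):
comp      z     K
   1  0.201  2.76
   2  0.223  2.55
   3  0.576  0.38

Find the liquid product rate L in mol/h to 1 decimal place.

L = 151.8 mol/h

Rachford–Rice: g(V/F) = Σ zᵢ(Kᵢ−1)/(1+V/F(Kᵢ−1)) = 0.
Check two-phase: ΣzᵢKᵢ = 1.342 > 1 and Σzᵢ/Kᵢ = 1.676 > 1, so g(0) = 0.342 > 0 and g(1) = -0.676 < 0.
Newton–Raphson from V/F = 0.5:
  V/F = 0.500: g = -0.1347, g' = -0.811 → V/F = 0.334
Converged at V/F = 0.334.
Then V = V/F·F = 0.3342·228 = 76.2 mol/h and L = F − V = 151.8 mol/h.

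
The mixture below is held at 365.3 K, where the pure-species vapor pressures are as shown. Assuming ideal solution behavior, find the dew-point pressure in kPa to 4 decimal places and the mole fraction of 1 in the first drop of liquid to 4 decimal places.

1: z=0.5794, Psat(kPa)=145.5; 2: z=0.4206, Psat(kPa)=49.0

Pdew = 79.5811 kPa, x_1 = 0.3169

At the dew point ψ → 1, so Σzᵢ/Kᵢ = 1 with Kᵢ = Pᵢˢᵃᵗ/P ⇒ 1/P = Σzᵢ/Pᵢˢᵃᵗ.
1/P = 0.5794/145.5 + 0.4206/49.0 = 0.0125658 ⇒ P = 79.5811 kPa
xᵢ = zᵢP/Pᵢˢᵃᵗ ⇒ x_1 = 0.5794·79.5811/145.5 = 0.3169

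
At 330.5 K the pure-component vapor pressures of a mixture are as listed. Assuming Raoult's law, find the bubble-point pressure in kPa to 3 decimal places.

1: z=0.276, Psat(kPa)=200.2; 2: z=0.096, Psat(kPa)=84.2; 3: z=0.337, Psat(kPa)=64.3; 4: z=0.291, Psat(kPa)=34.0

Pbub = 94.901 kPa

At the bubble point ψ → 0, so ΣzᵢKᵢ = 1 with Kᵢ = Pᵢˢᵃᵗ/P ⇒ P = ΣzᵢPᵢˢᵃᵗ.
P = 0.276·200.2 + 0.096·84.2 + 0.337·64.3 + 0.291·34.0 = 94.901 kPa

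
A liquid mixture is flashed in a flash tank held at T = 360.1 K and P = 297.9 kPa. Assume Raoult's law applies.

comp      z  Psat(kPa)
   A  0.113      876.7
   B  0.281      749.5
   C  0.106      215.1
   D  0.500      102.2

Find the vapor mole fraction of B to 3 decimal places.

y_B = 0.492

Raoult's law: Kᵢ = Pᵢˢᵃᵗ/P = Pᵢˢᵃᵗ/297.9.
  K_A = 876.7/297.9 = 2.94293, K_B = 749.5/297.9 = 2.51594, K_C = 215.1/297.9 = 0.72205, K_D = 102.2/297.9 = 0.34307
Let ψ = V/F and solve Σ zᵢ(Kᵢ−1)/(1+ψ(Kᵢ−1)) = 0.
g(0) = ΣzᵢKᵢ − 1 = 0.288 and g(1) = 1 − Σzᵢ/Kᵢ = -0.754, so a root lies in (0, 1).
Newton–Raphson from ψ = 0.65:
  ψ = 0.650: g = -0.2976, g' = -0.917 → ψ = 0.325
  ψ = 0.325: g = -0.0303, g' = -0.809 → ψ = 0.288
Converged at ψ = 0.288.
Compositions from xᵢ = zᵢ/(1+ψ(Kᵢ−1)), yᵢ = Kᵢxᵢ:
  A: x = 0.072, y = 0.213
  B: x = 0.196, y = 0.492
  C: x = 0.115, y = 0.083
  D: x = 0.617, y = 0.212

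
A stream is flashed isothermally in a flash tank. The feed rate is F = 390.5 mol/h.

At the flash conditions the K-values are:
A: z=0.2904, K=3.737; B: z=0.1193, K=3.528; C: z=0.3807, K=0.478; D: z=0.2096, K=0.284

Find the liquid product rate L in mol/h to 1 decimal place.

L = 208.5 mol/h

Let ψ = V/F and solve Σ zᵢ(Kᵢ−1)/(1+ψ(Kᵢ−1)) = 0.
g(0) = ΣzᵢKᵢ − 1 = 0.7476 and g(1) = 1 − Σzᵢ/Kᵢ = -0.6460, so a root lies in (0, 1).
Newton–Raphson from ψ = 0.63:
  ψ = 0.6300: g = -0.16142, g' = -0.9935 → ψ = 0.4675
  ψ = 0.4675: g = -0.00157, g' = -1.0031 → ψ = 0.4659
Converged at ψ = 0.4660.
Then V = ψ·F = 0.4660·390.5 = 182.0 mol/h and L = F − V = 208.5 mol/h.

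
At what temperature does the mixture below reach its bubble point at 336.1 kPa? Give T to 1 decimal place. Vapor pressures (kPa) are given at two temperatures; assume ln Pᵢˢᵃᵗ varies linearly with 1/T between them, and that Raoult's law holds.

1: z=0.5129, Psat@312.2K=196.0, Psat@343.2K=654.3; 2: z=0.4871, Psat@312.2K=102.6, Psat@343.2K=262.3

T = 333.8 K

Bubble-point temperature: ΣzᵢPᵢˢᵃᵗ(T) = P. Interpolate ln Pᵢˢᵃᵗ = aᵢ + bᵢ/T.
  T = 312.2 K: ΣzᵢPᵢˢᵃᵗ = 150.50 kPa
  T = 343.2 K: ΣzᵢPᵢˢᵃᵗ = 463.36 kPa
  T = 327.7 K: ΣzᵢPᵢˢᵃᵗ = 270.69 kPa
  T = 335.4 K: ΣzᵢPᵢˢᵃᵗ = 355.60 kPa
  T = 331.5 K: ΣzᵢPᵢˢᵃᵗ = 310.16 kPa
  T = 333.4 K: ΣzᵢPᵢˢᵃᵗ = 331.64 kPa
Interpolating between 333.4 K and 335.4 K gives T ≈ 333.8 K.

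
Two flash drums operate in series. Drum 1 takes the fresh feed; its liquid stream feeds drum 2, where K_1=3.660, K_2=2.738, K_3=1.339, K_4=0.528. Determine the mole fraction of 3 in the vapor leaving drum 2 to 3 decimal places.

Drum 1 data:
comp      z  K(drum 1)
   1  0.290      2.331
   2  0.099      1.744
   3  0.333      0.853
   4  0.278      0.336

y_3 (drum 2) = 0.369

Drum 1:
Rachford–Rice: g(ψ₁) = Σ zᵢ(Kᵢ−1)/(1+ψ₁(Kᵢ−1)) = 0.
g(0) = ΣzᵢKᵢ − 1 = 0.226 and g(1) = 1 − Σzᵢ/Kᵢ = -0.399, so a root lies in (0, 1).
Iterate (Newton) starting at ψ₁ = 0.5:
  ψ₁ = 0.500: g = -0.0437, g' = -0.497 → ψ₁ = 0.412
  ψ₁ = 0.412: g = -0.0006, g' = -0.487 → ψ₁ = 0.411
Converged at ψ₁ = 0.411.
Drum-1 compositions:
  1: x = 0.187, y = 0.437
  2: x = 0.076, y = 0.132
  3: x = 0.354, y = 0.302
  4: x = 0.382, y = 0.128
Drum-2 feed = drum-1 liquid: z₂ = (0.1875, 0.0758, 0.3544, 0.3823).
Drum 2:
Rachford–Rice: g(ψ₂) = Σ zᵢ(Kᵢ−1)/(1+ψ₂(Kᵢ−1)) = 0.
Check two-phase: ΣzᵢKᵢ = 1.570 > 1 and Σzᵢ/Kᵢ = 1.068 > 1, so g(0) = 0.570 > 0 and g(1) = -0.068 < 0.
Newton–Raphson from ψ₂ = 0.5:
  ψ₂ = 0.500: g = 0.1511, g' = -0.486 → ψ₂ = 0.811
  ψ₂ = 0.811: g = 0.0145, g' = -0.421 → ψ₂ = 0.845
Converged at ψ₂ = 0.845.
  1: x = 0.058, y = 0.211
  2: x = 0.031, y = 0.084
  3: x = 0.275, y = 0.369
  4: x = 0.636, y = 0.336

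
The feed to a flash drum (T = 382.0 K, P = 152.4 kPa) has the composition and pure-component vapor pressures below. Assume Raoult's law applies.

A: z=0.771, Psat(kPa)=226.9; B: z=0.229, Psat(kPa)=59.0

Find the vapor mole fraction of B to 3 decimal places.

y_B = 0.172

Raoult's law: Kᵢ = Pᵢˢᵃᵗ/P = Pᵢˢᵃᵗ/152.4.
  K_A = 226.9/152.4 = 1.48885, K_B = 59.0/152.4 = 0.38714
Let ψ = V/F and solve Σ zᵢ(Kᵢ−1)/(1+ψ(Kᵢ−1)) = 0.
Check two-phase: ΣzᵢKᵢ = 1.237 > 1 and Σzᵢ/Kᵢ = 1.109 > 1, so g(0) = 0.237 > 0 and g(1) = -0.109 < 0.
Binary case is linear: z₁(K₁−1)(1+ψ(K₂−1)) + z₂(K₂−1)(1+ψ(K₁−1)) = 0
⇒ ψ = [z₁(K₁−1)+z₂(K₂−1)] / [−(K₁−1)(K₂−1)] = 0.2366/0.2996 = 0.790
Compositions from xᵢ = zᵢ/(1+ψ(Kᵢ−1)), yᵢ = Kᵢxᵢ:
  A: x = 0.556, y = 0.828
  B: x = 0.444, y = 0.172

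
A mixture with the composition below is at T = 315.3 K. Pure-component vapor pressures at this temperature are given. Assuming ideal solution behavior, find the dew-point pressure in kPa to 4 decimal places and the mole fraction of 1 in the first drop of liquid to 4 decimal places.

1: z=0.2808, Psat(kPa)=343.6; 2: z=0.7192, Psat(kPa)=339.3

At the dew point ψ → 1, so Σzᵢ/Kᵢ = 1 with Kᵢ = Pᵢˢᵃᵗ/P ⇒ 1/P = Σzᵢ/Pᵢˢᵃᵗ.
1/P = 0.2808/343.6 + 0.7192/339.3 = 0.0029369 ⇒ P = 340.4965 kPa
xᵢ = zᵢP/Pᵢˢᵃᵗ ⇒ x_1 = 0.2808·340.4965/343.6 = 0.2783

Pdew = 340.4965 kPa, x_1 = 0.2783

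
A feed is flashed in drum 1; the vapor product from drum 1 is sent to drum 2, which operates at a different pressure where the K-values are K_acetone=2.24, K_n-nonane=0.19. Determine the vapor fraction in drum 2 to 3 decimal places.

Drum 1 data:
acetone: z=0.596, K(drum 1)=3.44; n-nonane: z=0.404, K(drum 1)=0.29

Drum 1:
Let ψ₁ = V/F and solve Σ zᵢ(Kᵢ−1)/(1+ψ₁(Kᵢ−1)) = 0.
Feasibility: ΣzᵢKᵢ = 2.167, Σzᵢ/Kᵢ = 1.566 — both > 1, two phases present.
Newton–Raphson from ψ₁ = 0.5:
  ψ₁ = 0.500: g = 0.2103, g' = -1.210 → ψ₁ = 0.674
Converged at ψ₁ = 0.674.
Drum-1 compositions:
  acetone: x = 0.225, y = 0.775
  n-nonane: x = 0.775, y = 0.225
Drum-2 feed = drum-1 vapor: z₂ = (0.7754, 0.2246).
Drum 2:
Newton iteration, ψ₂⁰ = 0.43:
  ψ₂ = 0.430: g = 0.3479, g' = -0.854 → ψ₂ = 0.837
  ψ₂ = 0.837: g = -0.0937, g' = -1.710 → ψ₂ = 0.782
  ψ₂ = 0.782: g = -0.0089, g' = -1.406 → ψ₂ = 0.776
Converged at ψ₂ = 0.776.
  acetone: x = 0.395, y = 0.885
  n-nonane: x = 0.605, y = 0.115

V/F (drum 2) = 0.776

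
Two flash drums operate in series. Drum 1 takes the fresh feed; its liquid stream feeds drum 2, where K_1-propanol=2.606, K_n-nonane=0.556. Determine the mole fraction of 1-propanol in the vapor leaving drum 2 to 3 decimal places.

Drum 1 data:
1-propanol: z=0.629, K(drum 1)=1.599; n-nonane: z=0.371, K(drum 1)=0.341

Drum 1:
Newton iteration, ψ₁⁰ = 0.51:
  ψ₁ = 0.510: g = -0.0797, g' = -0.498 → ψ₁ = 0.350
  ψ₁ = 0.350: g = -0.0063, g' = -0.426 → ψ₁ = 0.335
Converged at ψ₁ = 0.335.
Drum-1 compositions:
  1-propanol: x = 0.524, y = 0.838
  n-nonane: x = 0.476, y = 0.162
Drum-2 feed = drum-1 liquid: z₂ = (0.5238, 0.4762).
Drum 2:
Material balance + equilibrium reduce to Σ zᵢ(Kᵢ−1)/(1+ψ₂(Kᵢ−1)) = 0.
Feasibility: ΣzᵢKᵢ = 1.630, Σzᵢ/Kᵢ = 1.057 — both > 1, two phases present.
Binary case is linear: z₁(K₁−1)(1+ψ₂(K₂−1)) + z₂(K₂−1)(1+ψ₂(K₁−1)) = 0
⇒ ψ₂ = [z₁(K₁−1)+z₂(K₂−1)] / [−(K₁−1)(K₂−1)] = 0.6299/0.7131 = 0.883
  1-propanol: x = 0.217, y = 0.564
  n-nonane: x = 0.783, y = 0.436

y_1-propanol (drum 2) = 0.564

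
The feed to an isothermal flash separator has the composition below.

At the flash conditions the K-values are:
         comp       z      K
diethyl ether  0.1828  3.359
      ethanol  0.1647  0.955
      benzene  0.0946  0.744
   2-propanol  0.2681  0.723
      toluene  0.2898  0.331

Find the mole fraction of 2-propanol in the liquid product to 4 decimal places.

x_2-propanol = 0.2790

Material balance + equilibrium reduce to Σ zᵢ(Kᵢ−1)/(1+ψ(Kᵢ−1)) = 0.
g(0) = ΣzᵢKᵢ − 1 = 0.1315 and g(1) = 1 − Σzᵢ/Kᵢ = -0.6004, so a root lies in (0, 1).
Newton–Raphson from ψ = 0.5:
  ψ = 0.5000: g = -0.21503, g' = -0.5432 → ψ = 0.1042
  ψ = 0.1042: g = 0.02897, g' = -0.8341 → ψ = 0.1389
  ψ = 0.1389: g = 0.00126, g' = -0.7640 → ψ = 0.1405
Converged at ψ = 0.1405.
Compositions from xᵢ = zᵢ/(1+ψ(Kᵢ−1)), yᵢ = Kᵢxᵢ:
  diethyl ether: x = 0.1373, y = 0.4611
  ethanol: x = 0.1657, y = 0.1583
  benzene: x = 0.0981, y = 0.0730
  2-propanol: x = 0.2790, y = 0.2017
  toluene: x = 0.3199, y = 0.1059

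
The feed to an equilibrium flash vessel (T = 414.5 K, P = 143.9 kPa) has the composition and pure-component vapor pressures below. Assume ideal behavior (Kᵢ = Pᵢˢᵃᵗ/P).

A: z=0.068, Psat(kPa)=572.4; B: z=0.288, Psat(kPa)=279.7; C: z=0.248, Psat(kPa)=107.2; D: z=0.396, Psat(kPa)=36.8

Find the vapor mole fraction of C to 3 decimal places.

y_C = 0.191

Raoult's law: Kᵢ = Pᵢˢᵃᵗ/P = Pᵢˢᵃᵗ/143.9.
  K_A = 572.4/143.9 = 3.97776, K_B = 279.7/143.9 = 1.94371, K_C = 107.2/143.9 = 0.74496, K_D = 36.8/143.9 = 0.25573
Newton–Raphson from ψ = 0.65:
  ψ = 0.650: g = -0.4093, g' = -1.015 → ψ = 0.247
  ψ = 0.247: g = -0.0913, g' = -0.717 → ψ = 0.119
  ψ = 0.119: g = 0.0050, g' = -0.817 → ψ = 0.125
Converged at ψ = 0.125.
Compositions from xᵢ = zᵢ/(1+ψ(Kᵢ−1)), yᵢ = Kᵢxᵢ:
  A: x = 0.050, y = 0.197
  B: x = 0.258, y = 0.501
  C: x = 0.256, y = 0.191
  D: x = 0.437, y = 0.112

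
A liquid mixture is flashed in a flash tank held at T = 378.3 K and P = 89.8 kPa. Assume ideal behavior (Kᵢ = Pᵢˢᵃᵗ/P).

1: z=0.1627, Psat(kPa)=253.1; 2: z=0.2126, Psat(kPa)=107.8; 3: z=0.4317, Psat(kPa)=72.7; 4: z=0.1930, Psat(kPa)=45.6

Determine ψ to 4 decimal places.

Raoult's law: Kᵢ = Pᵢˢᵃᵗ/P = Pᵢˢᵃᵗ/89.8.
  K_1 = 253.1/89.8 = 2.818486, K_2 = 107.8/89.8 = 1.200445, K_3 = 72.7/89.8 = 0.809577, K_4 = 45.6/89.8 = 0.507795
Let ψ = V/F and solve Σ zᵢ(Kᵢ−1)/(1+ψ(Kᵢ−1)) = 0.
Check two-phase: ΣzᵢKᵢ = 1.1613 > 1 and Σzᵢ/Kᵢ = 1.1481 > 1, so g(0) = 0.1613 > 0 and g(1) = -0.1481 < 0.
Iterate (Newton) starting at ψ = 0.5:
  ψ = 0.5000: g = -0.02316, g' = -0.2560 → ψ = 0.4095
  ψ = 0.4095: g = 0.00082, g' = -0.2758 → ψ = 0.4125
Converged at ψ = 0.4125.

ψ = 0.4125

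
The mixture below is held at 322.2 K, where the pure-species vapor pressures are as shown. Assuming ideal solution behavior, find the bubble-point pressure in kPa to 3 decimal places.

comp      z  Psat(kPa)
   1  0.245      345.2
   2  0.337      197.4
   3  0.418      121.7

At the bubble point ψ → 0, so ΣzᵢKᵢ = 1 with Kᵢ = Pᵢˢᵃᵗ/P ⇒ P = ΣzᵢPᵢˢᵃᵗ.
P = 0.245·345.2 + 0.337·197.4 + 0.418·121.7 = 201.968 kPa

Pbub = 201.968 kPa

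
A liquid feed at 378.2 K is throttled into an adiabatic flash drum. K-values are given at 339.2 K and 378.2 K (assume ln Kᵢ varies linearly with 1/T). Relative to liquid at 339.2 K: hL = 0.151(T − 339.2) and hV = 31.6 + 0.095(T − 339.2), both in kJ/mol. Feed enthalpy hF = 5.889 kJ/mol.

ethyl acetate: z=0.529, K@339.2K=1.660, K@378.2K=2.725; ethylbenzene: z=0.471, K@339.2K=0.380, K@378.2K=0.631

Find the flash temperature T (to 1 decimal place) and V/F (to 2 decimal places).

Adiabatic flash: solve Rachford–Rice at each trial T, then check hF = ψ·hV(T) + (1−ψ)·hL(T).
  T = 339.2 K: K = (1.660, 0.380), RR gives ψ = 0.140, H_out = 4.411 kJ/mol
  T = 378.2 K: K = (2.725, 0.631), RR gives ψ = 1.000, H_out = 35.305 kJ/mol
  T = 358.7 K: K = (2.156, 0.496), RR gives ψ = 0.643, H_out = 22.562 kJ/mol
  T = 348.9 K: K = (1.897, 0.436), RR gives ψ = 0.413, H_out = 14.276 kJ/mol
  T = 344.0 K: K = (1.775, 0.407), RR gives ψ = 0.284, H_out = 9.637 kJ/mol
  T = 341.6 K: K = (1.717, 0.393), RR gives ψ = 0.215, H_out = 7.131 kJ/mol
Linear interpolation between T = 339.2 (H_out = 4.411) and T = 341.6 (H_out = 7.131) on hF = 5.889 gives T ≈ 340.5 K, at which ψ = 0.18.

T = 340.5 K, V/F = 0.18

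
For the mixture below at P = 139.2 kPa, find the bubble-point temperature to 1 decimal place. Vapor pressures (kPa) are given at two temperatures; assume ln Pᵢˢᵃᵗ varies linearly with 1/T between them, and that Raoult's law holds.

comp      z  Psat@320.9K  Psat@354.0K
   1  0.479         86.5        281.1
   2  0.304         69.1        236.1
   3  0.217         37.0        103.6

Bubble-point temperature: ΣzᵢPᵢˢᵃᵗ(T) = P. Interpolate ln Pᵢˢᵃᵗ = aᵢ + bᵢ/T.
  T = 320.9 K: ΣzᵢPᵢˢᵃᵗ = 70.47 kPa
  T = 354.0 K: ΣzᵢPᵢˢᵃᵗ = 228.90 kPa
  T = 337.4 K: ΣzᵢPᵢˢᵃᵗ = 130.45 kPa
  T = 345.7 K: ΣzᵢPᵢˢᵃᵗ = 173.95 kPa
  T = 341.5 K: ΣzᵢPᵢˢᵃᵗ = 150.64 kPa
  T = 339.4 K: ΣzᵢPᵢˢᵃᵗ = 139.99 kPa
Interpolating between 337.4 K and 339.4 K gives T ≈ 339.2 K.

T = 339.2 K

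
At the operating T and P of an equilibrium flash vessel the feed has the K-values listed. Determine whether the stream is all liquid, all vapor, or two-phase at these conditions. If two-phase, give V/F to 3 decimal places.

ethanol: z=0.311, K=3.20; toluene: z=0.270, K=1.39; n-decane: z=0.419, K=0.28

two-phase, V/F = 0.435

ΣzᵢKᵢ = 1.488; Σzᵢ/Kᵢ = 1.788.
Both exceed 1, so a two-phase solution exists.
Material balance + equilibrium reduce to Σ zᵢ(Kᵢ−1)/(1+ψ(Kᵢ−1)) = 0.
Newton iteration, ψ⁰ = 0.46:
  ψ = 0.460: g = -0.0217, g' = -0.887 → ψ = 0.435
Converged at ψ = 0.435.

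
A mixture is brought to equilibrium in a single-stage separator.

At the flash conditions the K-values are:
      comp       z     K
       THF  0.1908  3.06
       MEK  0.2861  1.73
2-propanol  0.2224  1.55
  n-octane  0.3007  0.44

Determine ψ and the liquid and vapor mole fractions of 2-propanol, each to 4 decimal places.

Rachford–Rice: g(ψ) = Σ zᵢ(Kᵢ−1)/(1+ψ(Kᵢ−1)) = 0.
g(0) = ΣzᵢKᵢ − 1 = 0.5558 and g(1) = 1 − Σzᵢ/Kᵢ = -0.0546, so a root lies in (0, 1).
Newton–Raphson from ψ = 0.65:
  ψ = 0.6500: g = 0.13502, g' = -0.4878 → ψ = 0.9268
  ψ = 0.9268: g = -0.00941, g' = -0.5870 → ψ = 0.9108
  ψ = 0.9108: g = -0.00009, g' = -0.5756 → ψ = 0.9106
Converged at ψ = 0.9106.
Compositions from xᵢ = zᵢ/(1+ψ(Kᵢ−1)), yᵢ = Kᵢxᵢ:
  THF: x = 0.0663, y = 0.2030
  MEK: x = 0.1719, y = 0.2973
  2-propanol: x = 0.1482, y = 0.2297
  n-octane: x = 0.6136, y = 0.2700

ψ = 0.9106, x_2-propanol = 0.1482, y_2-propanol = 0.2297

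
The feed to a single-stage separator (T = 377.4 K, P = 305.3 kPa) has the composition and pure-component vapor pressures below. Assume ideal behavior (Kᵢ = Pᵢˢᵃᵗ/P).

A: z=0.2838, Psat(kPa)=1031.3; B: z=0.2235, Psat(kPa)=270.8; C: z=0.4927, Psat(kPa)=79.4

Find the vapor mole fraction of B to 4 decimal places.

Raoult's law: Kᵢ = Pᵢˢᵃᵗ/P = Pᵢˢᵃᵗ/305.3.
  K_A = 1031.3/305.3 = 3.377989, K_B = 270.8/305.3 = 0.886996, K_C = 79.4/305.3 = 0.260072
Newton iteration, V/F⁰ = 0.61:
  V/F = 0.6100: g = -0.41621, g' = -1.1667 → V/F = 0.2533
  V/F = 0.2533: g = -0.05342, g' = -1.0367 → V/F = 0.2017
  V/F = 0.2017: g = 0.00172, g' = -1.1087 → V/F = 0.2033
Converged at V/F = 0.2033.
Compositions from xᵢ = zᵢ/(1+V/F(Kᵢ−1)), yᵢ = Kᵢxᵢ:
  A: x = 0.1913, y = 0.6463
  B: x = 0.2288, y = 0.2029
  C: x = 0.5799, y = 0.1508

y_B = 0.2029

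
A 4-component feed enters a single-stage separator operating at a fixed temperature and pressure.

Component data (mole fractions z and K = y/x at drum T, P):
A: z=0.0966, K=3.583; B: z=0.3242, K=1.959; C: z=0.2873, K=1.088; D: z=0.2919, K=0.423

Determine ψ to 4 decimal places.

Iterate (Newton) starting at ψ = 0.57:
  ψ = 0.5700: g = 0.07506, g' = -0.4479 → ψ = 0.7376
  ψ = 0.7376: g = -0.00148, g' = -0.4751 → ψ = 0.7345
Converged at ψ = 0.7345.

ψ = 0.7345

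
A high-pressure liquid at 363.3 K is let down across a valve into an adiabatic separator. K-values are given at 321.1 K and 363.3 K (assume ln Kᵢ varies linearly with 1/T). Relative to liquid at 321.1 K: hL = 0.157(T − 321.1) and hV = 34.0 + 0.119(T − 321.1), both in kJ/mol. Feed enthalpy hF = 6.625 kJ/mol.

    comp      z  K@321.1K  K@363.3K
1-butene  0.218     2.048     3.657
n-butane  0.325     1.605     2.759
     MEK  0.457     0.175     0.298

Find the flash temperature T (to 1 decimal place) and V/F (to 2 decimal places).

Adiabatic flash: solve Rachford–Rice at each trial T, then check hF = ψ·hV(T) + (1−ψ)·hL(T).
  T = 321.1 K: K = (2.048, 1.605, 0.175), RR gives ψ = 0.072, H_out = 2.449 kJ/mol
  T = 363.3 K: K = (3.657, 2.759, 0.298), RR gives ψ = 0.553, H_out = 24.540 kJ/mol
  T = 342.2 K: K = (2.786, 2.140, 0.232), RR gives ψ = 0.375, H_out = 15.758 kJ/mol
  T = 331.6 K: K = (2.399, 1.860, 0.202), RR gives ψ = 0.251, H_out = 10.077 kJ/mol
  T = 326.4 K: K = (2.221, 1.731, 0.189), RR gives ψ = 0.172, H_out = 6.649 kJ/mol
  T = 323.8 K: K = (2.135, 1.669, 0.182), RR gives ψ = 0.126, H_out = 4.696 kJ/mol
  T = 325.1 K: K = (2.178, 1.700, 0.185), RR gives ψ = 0.150, H_out = 5.695 kJ/mol
Linear interpolation between T = 325.1 (H_out = 5.695) and T = 326.4 (H_out = 6.649) on hF = 6.625 gives T ≈ 326.4 K, at which ψ = 0.17.

T = 326.4 K, V/F = 0.17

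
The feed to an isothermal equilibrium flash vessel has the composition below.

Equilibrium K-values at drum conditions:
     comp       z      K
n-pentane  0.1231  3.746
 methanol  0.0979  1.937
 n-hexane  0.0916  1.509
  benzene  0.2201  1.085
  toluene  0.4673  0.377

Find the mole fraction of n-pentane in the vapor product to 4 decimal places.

y_n-pentane = 0.2806

Rachford–Rice: g(ψ) = Σ zᵢ(Kᵢ−1)/(1+ψ(Kᵢ−1)) = 0.
g(0) = ΣzᵢKᵢ − 1 = 0.2040 and g(1) = 1 − Σzᵢ/Kᵢ = -0.5865, so a root lies in (0, 1).
Newton–Raphson from ψ = 0.4:
  ψ = 0.4000: g = -0.10311, g' = -0.5959 → ψ = 0.2270
  ψ = 0.2270: g = 0.00497, g' = -0.6774 → ψ = 0.2343
Converged at ψ = 0.2343.
Compositions from xᵢ = zᵢ/(1+ψ(Kᵢ−1)), yᵢ = Kᵢxᵢ:
  n-pentane: x = 0.0749, y = 0.2806
  methanol: x = 0.0803, y = 0.1555
  n-hexane: x = 0.0818, y = 0.1235
  benzene: x = 0.2158, y = 0.2341
  toluene: x = 0.5472, y = 0.2063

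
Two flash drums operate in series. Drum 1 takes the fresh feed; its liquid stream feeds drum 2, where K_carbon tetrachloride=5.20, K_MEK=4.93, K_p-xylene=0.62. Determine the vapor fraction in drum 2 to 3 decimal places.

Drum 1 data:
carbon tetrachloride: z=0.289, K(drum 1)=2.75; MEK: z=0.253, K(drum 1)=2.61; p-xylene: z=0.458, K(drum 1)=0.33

V/F (drum 2) = 0.573

Drum 1:
Newton–Raphson from ψ₁ = 0.56:
  ψ₁ = 0.560: g = -0.0215, g' = -0.934 → ψ₁ = 0.537
Converged at ψ₁ = 0.537.
Drum-1 compositions:
  carbon tetrachloride: x = 0.149, y = 0.410
  MEK: x = 0.136, y = 0.354
  p-xylene: x = 0.715, y = 0.236
Drum-2 feed = drum-1 liquid: z₂ = (0.1490, 0.1357, 0.7153).
Drum 2:
Newton–Raphson from ψ₂ = 0.5:
  ψ₂ = 0.500: g = 0.0462, g' = -0.669 → ψ₂ = 0.569
  ψ₂ = 0.569: g = 0.0026, g' = -0.597 → ψ₂ = 0.573
Converged at ψ₂ = 0.573.
  carbon tetrachloride: x = 0.044, y = 0.227
  MEK: x = 0.042, y = 0.206
  p-xylene: x = 0.915, y = 0.567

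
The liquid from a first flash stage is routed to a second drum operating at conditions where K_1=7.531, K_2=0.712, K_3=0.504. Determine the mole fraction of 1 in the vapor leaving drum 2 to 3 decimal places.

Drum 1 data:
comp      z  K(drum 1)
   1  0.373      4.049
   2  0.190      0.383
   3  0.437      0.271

Drum 1:
Material balance + equilibrium reduce to Σ zᵢ(Kᵢ−1)/(1+ψ₁(Kᵢ−1)) = 0.
Feasibility: ΣzᵢKᵢ = 1.701, Σzᵢ/Kᵢ = 2.201 — both > 1, two phases present.
Newton–Raphson from ψ₁ = 0.5:
  ψ₁ = 0.500: g = -0.2203, g' = -1.270 → ψ₁ = 0.327
  ψ₁ = 0.327: g = 0.0049, g' = -1.384 → ψ₁ = 0.330
Converged at ψ₁ = 0.330.
Drum-1 compositions:
  1: x = 0.186, y = 0.753
  2: x = 0.239, y = 0.091
  3: x = 0.576, y = 0.156
Drum-2 feed = drum-1 liquid: z₂ = (0.1859, 0.2386, 0.5755).
Drum 2:
Rachford–Rice: g(ψ₂) = Σ zᵢ(Kᵢ−1)/(1+ψ₂(Kᵢ−1)) = 0.
Feasibility: ΣzᵢKᵢ = 1.860, Σzᵢ/Kᵢ = 1.502 — both > 1, two phases present.
Newton–Raphson from ψ₂ = 0.58:
  ψ₂ = 0.580: g = -0.2297, g' = -0.653 → ψ₂ = 0.228
  ψ₂ = 0.228: g = 0.0916, g' = -1.479 → ψ₂ = 0.290
  ψ₂ = 0.290: g = 0.0106, g' = -1.162 → ψ₂ = 0.300
Converged at ψ₂ = 0.300.
  1: x = 0.063, y = 0.473
  2: x = 0.261, y = 0.186
  3: x = 0.676, y = 0.341

y_1 (drum 2) = 0.473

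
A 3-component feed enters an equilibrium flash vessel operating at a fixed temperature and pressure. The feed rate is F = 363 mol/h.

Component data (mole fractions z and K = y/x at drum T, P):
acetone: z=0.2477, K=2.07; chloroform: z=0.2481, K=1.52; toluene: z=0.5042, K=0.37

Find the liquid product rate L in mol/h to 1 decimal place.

L = 310.5 mol/h

Newton–Raphson from V/F = 0.5:
  V/F = 0.5000: g = -0.18866, g' = -0.5891 → V/F = 0.1797
  V/F = 0.1797: g = -0.01794, g' = -0.5101 → V/F = 0.1446
  V/F = 0.1446: g = 0.00004, g' = -0.5130 → V/F = 0.1447
Converged at V/F = 0.1447.
Then V = V/F·F = 0.1447·363 = 52.5 mol/h and L = F − V = 310.5 mol/h.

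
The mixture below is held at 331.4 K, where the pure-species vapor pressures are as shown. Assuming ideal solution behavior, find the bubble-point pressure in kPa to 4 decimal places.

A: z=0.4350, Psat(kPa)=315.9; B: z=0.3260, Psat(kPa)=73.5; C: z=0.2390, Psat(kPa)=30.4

At the bubble point ψ → 0, so ΣzᵢKᵢ = 1 with Kᵢ = Pᵢˢᵃᵗ/P ⇒ P = ΣzᵢPᵢˢᵃᵗ.
P = 0.4350·315.9 + 0.3260·73.5 + 0.2390·30.4 = 168.6431 kPa

Pbub = 168.6431 kPa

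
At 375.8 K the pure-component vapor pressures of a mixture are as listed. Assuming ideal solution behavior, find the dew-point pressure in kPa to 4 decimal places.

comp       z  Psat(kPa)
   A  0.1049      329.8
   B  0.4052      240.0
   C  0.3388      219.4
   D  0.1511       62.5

At the dew point ψ → 1, so Σzᵢ/Kᵢ = 1 with Kᵢ = Pᵢˢᵃᵗ/P ⇒ 1/P = Σzᵢ/Pᵢˢᵃᵗ.
1/P = 0.1049/329.8 + 0.4052/240.0 + 0.3388/219.4 + 0.1511/62.5 = 0.0059682 ⇒ P = 167.5542 kPa

Pdew = 167.5542 kPa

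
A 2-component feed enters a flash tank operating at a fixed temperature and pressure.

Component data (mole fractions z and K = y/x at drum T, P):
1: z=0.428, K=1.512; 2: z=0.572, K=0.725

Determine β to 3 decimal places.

Rachford–Rice: g(β) = Σ zᵢ(Kᵢ−1)/(1+β(Kᵢ−1)) = 0.
Feasibility: ΣzᵢKᵢ = 1.062, Σzᵢ/Kᵢ = 1.072 — both > 1, two phases present.
Binary case is linear: z₁(K₁−1)(1+β(K₂−1)) + z₂(K₂−1)(1+β(K₁−1)) = 0
⇒ β = [z₁(K₁−1)+z₂(K₂−1)] / [−(K₁−1)(K₂−1)] = 0.0618/0.1408 = 0.439

β = 0.439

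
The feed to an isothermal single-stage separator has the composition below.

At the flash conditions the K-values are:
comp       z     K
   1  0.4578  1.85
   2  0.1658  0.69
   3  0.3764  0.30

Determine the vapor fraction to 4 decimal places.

Newton iteration, ψ⁰ = 0.39:
  ψ = 0.3900: g = -0.12864, g' = -0.5561 → ψ = 0.1587
  ψ = 0.1587: g = -0.00759, g' = -0.5078 → ψ = 0.1438
Converged at ψ = 0.1438.

ψ = 0.1438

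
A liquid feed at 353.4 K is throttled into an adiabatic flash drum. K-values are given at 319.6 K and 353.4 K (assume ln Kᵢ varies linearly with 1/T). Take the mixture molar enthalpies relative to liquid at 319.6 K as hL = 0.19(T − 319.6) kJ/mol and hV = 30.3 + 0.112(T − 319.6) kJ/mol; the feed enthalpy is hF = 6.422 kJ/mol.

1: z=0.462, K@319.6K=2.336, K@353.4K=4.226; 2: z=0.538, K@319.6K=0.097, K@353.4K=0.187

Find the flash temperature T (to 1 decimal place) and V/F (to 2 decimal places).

Adiabatic flash: solve Rachford–Rice at each trial T, then check hF = ψ·hV(T) + (1−ψ)·hL(T).
  T = 319.6 K: K = (2.336, 0.097), RR gives ψ = 0.109, H_out = 3.301 kJ/mol
  T = 353.4 K: K = (4.226, 0.187), RR gives ψ = 0.401, H_out = 17.529 kJ/mol
  T = 336.5 K: K = (3.189, 0.137), RR gives ψ = 0.290, H_out = 11.602 kJ/mol
  T = 328.1 K: K = (2.743, 0.116), RR gives ψ = 0.214, H_out = 7.953 kJ/mol
  T = 323.9 K: K = (2.536, 0.106), RR gives ψ = 0.167, H_out = 5.813 kJ/mol
  T = 326.0 K: K = (2.638, 0.111), RR gives ψ = 0.191, H_out = 6.916 kJ/mol
  T = 324.9 K: K = (2.585, 0.108), RR gives ψ = 0.179, H_out = 6.348 kJ/mol
Linear interpolation between T = 324.9 (H_out = 6.348) and T = 326.0 (H_out = 6.916) on hF = 6.422 gives T ≈ 325.0 K, at which ψ = 0.18.

T = 325.0 K, V/F = 0.18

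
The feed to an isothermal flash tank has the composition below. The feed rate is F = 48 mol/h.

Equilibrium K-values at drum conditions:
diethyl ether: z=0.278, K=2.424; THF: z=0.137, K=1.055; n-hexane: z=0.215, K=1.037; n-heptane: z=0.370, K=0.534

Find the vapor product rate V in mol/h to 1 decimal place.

V = 27.2 mol/h

Newton iteration, V/F⁰ = 0.57:
  V/F = 0.570: g = -0.0012, g' = -0.321 → V/F = 0.566
Converged at V/F = 0.566.
Then V = V/F·F = 0.5663·48 = 27.2 mol/h and L = F − V = 20.8 mol/h.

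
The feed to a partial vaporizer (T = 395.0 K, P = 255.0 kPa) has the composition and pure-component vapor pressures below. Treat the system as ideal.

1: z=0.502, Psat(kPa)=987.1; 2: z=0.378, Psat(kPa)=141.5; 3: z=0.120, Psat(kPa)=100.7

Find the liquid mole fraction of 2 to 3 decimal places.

x_2 = 0.607

Raoult's law: Kᵢ = Pᵢˢᵃᵗ/P = Pᵢˢᵃᵗ/255.0.
  K_1 = 987.1/255.0 = 3.87098, K_2 = 141.5/255.0 = 0.55490, K_3 = 100.7/255.0 = 0.39490
Rachford–Rice: g(ψ) = Σ zᵢ(Kᵢ−1)/(1+ψ(Kᵢ−1)) = 0.
Check two-phase: ΣzᵢKᵢ = 2.200 > 1 and Σzᵢ/Kᵢ = 1.115 > 1, so g(0) = 1.200 > 0 and g(1) = -0.115 < 0.
Newton iteration, ψ⁰ = 0.42:
  ψ = 0.420: g = 0.3491, g' = -1.043 → ψ = 0.755
  ψ = 0.755: g = 0.0680, g' = -0.731 → ψ = 0.848
Converged at ψ = 0.848.
Compositions from xᵢ = zᵢ/(1+ψ(Kᵢ−1)), yᵢ = Kᵢxᵢ:
  1: x = 0.146, y = 0.566
  2: x = 0.607, y = 0.337
  3: x = 0.247, y = 0.097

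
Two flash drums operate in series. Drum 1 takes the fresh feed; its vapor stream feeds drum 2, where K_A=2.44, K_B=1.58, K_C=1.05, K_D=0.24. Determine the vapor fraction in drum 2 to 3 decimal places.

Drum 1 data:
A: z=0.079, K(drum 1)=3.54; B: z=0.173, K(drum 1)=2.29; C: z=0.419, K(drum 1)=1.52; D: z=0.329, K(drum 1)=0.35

Drum 1:
Iterate (Newton) starting at ψ₁ = 0.5:
  ψ₁ = 0.500: g = 0.0802, g' = -0.582 → ψ₁ = 0.638
  ψ₁ = 0.638: g = -0.0027, g' = -0.630 → ψ₁ = 0.634
Converged at ψ₁ = 0.634.
Drum-1 compositions:
  A: x = 0.030, y = 0.107
  B: x = 0.095, y = 0.218
  C: x = 0.315, y = 0.479
  D: x = 0.559, y = 0.196
Drum-2 feed = drum-1 vapor: z₂ = (0.1072, 0.2180, 0.4790, 0.1958).
Drum 2:
Material balance + equilibrium reduce to Σ zᵢ(Kᵢ−1)/(1+ψ₂(Kᵢ−1)) = 0.
Check two-phase: ΣzᵢKᵢ = 1.156 > 1 and Σzᵢ/Kᵢ = 1.454 > 1, so g(0) = 0.156 > 0 and g(1) = -0.454 < 0.
Newton–Raphson from ψ₂ = 0.5:
  ψ₂ = 0.500: g = -0.0289, g' = -0.415 → ψ₂ = 0.430
  ψ₂ = 0.430: g = -0.0012, g' = -0.383 → ψ₂ = 0.427
Converged at ψ₂ = 0.427.
  A: x = 0.066, y = 0.162
  B: x = 0.175, y = 0.276
  C: x = 0.469, y = 0.492
  D: x = 0.290, y = 0.070

V/F (drum 2) = 0.427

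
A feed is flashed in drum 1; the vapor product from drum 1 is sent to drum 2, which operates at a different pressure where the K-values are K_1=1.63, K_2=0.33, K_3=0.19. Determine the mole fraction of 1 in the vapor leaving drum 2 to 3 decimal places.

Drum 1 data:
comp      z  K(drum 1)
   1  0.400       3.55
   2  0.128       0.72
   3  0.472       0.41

y_1 (drum 2) = 0.897

Drum 1:
Newton iteration, ψ₁⁰ = 0.36:
  ψ₁ = 0.360: g = 0.1384, g' = -0.984 → ψ₁ = 0.501
  ψ₁ = 0.501: g = 0.0112, g' = -0.846 → ψ₁ = 0.514
Converged at ψ₁ = 0.514.
Drum-1 compositions:
  1: x = 0.173, y = 0.615
  2: x = 0.150, y = 0.108
  3: x = 0.677, y = 0.278
Drum-2 feed = drum-1 vapor: z₂ = (0.6146, 0.1076, 0.2777).
Drum 2:
Material balance + equilibrium reduce to Σ zᵢ(Kᵢ−1)/(1+ψ₂(Kᵢ−1)) = 0.
g(0) = ΣzᵢKᵢ − 1 = 0.090 and g(1) = 1 − Σzᵢ/Kᵢ = -1.165, so a root lies in (0, 1).
Newton iteration, ψ₂⁰ = 0.5:
  ψ₂ = 0.500: g = -0.1921, g' = -0.765 → ψ₂ = 0.249
  ψ₂ = 0.249: g = -0.0336, g' = -0.538 → ψ₂ = 0.186
  ψ₂ = 0.186: g = -0.0009, g' = -0.511 → ψ₂ = 0.185
Converged at ψ₂ = 0.185.
  1: x = 0.551, y = 0.897
  2: x = 0.123, y = 0.041
  3: x = 0.327, y = 0.062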